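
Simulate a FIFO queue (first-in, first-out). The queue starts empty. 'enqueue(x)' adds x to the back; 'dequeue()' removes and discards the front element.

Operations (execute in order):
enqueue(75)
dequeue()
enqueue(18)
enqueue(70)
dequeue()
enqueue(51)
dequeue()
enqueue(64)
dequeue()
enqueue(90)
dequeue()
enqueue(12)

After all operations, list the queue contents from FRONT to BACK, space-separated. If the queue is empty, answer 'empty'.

enqueue(75): [75]
dequeue(): []
enqueue(18): [18]
enqueue(70): [18, 70]
dequeue(): [70]
enqueue(51): [70, 51]
dequeue(): [51]
enqueue(64): [51, 64]
dequeue(): [64]
enqueue(90): [64, 90]
dequeue(): [90]
enqueue(12): [90, 12]

Answer: 90 12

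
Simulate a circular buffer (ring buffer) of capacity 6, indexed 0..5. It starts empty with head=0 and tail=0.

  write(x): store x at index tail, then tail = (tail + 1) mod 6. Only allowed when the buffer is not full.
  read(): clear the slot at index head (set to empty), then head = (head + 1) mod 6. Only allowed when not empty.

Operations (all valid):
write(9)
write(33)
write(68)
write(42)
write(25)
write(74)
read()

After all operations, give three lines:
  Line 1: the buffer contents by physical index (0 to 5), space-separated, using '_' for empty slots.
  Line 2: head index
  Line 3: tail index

Answer: _ 33 68 42 25 74
1
0

Derivation:
write(9): buf=[9 _ _ _ _ _], head=0, tail=1, size=1
write(33): buf=[9 33 _ _ _ _], head=0, tail=2, size=2
write(68): buf=[9 33 68 _ _ _], head=0, tail=3, size=3
write(42): buf=[9 33 68 42 _ _], head=0, tail=4, size=4
write(25): buf=[9 33 68 42 25 _], head=0, tail=5, size=5
write(74): buf=[9 33 68 42 25 74], head=0, tail=0, size=6
read(): buf=[_ 33 68 42 25 74], head=1, tail=0, size=5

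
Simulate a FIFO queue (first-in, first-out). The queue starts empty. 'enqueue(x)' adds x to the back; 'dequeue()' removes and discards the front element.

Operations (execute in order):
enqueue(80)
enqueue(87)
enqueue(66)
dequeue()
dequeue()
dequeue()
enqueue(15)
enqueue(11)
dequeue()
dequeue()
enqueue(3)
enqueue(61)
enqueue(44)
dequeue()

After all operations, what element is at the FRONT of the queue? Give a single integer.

Answer: 61

Derivation:
enqueue(80): queue = [80]
enqueue(87): queue = [80, 87]
enqueue(66): queue = [80, 87, 66]
dequeue(): queue = [87, 66]
dequeue(): queue = [66]
dequeue(): queue = []
enqueue(15): queue = [15]
enqueue(11): queue = [15, 11]
dequeue(): queue = [11]
dequeue(): queue = []
enqueue(3): queue = [3]
enqueue(61): queue = [3, 61]
enqueue(44): queue = [3, 61, 44]
dequeue(): queue = [61, 44]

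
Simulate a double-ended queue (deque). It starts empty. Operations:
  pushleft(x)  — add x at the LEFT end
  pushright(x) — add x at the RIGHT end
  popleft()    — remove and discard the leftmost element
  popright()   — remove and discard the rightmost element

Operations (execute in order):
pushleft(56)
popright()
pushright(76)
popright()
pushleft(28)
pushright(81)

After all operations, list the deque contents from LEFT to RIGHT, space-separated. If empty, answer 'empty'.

pushleft(56): [56]
popright(): []
pushright(76): [76]
popright(): []
pushleft(28): [28]
pushright(81): [28, 81]

Answer: 28 81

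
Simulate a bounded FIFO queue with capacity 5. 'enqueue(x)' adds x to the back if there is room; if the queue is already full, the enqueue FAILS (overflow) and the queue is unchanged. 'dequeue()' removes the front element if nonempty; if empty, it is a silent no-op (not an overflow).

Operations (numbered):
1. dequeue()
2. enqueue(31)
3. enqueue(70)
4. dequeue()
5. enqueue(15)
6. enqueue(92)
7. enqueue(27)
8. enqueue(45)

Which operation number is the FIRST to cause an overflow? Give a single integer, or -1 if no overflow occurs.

1. dequeue(): empty, no-op, size=0
2. enqueue(31): size=1
3. enqueue(70): size=2
4. dequeue(): size=1
5. enqueue(15): size=2
6. enqueue(92): size=3
7. enqueue(27): size=4
8. enqueue(45): size=5

Answer: -1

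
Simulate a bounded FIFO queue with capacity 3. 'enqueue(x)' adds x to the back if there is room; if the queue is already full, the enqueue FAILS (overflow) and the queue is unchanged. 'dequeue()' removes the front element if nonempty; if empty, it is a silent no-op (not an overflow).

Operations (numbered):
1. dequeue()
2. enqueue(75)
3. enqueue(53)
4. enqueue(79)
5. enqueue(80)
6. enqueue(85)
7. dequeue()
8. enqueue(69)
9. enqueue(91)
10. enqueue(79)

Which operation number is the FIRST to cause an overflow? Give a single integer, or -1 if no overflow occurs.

Answer: 5

Derivation:
1. dequeue(): empty, no-op, size=0
2. enqueue(75): size=1
3. enqueue(53): size=2
4. enqueue(79): size=3
5. enqueue(80): size=3=cap → OVERFLOW (fail)
6. enqueue(85): size=3=cap → OVERFLOW (fail)
7. dequeue(): size=2
8. enqueue(69): size=3
9. enqueue(91): size=3=cap → OVERFLOW (fail)
10. enqueue(79): size=3=cap → OVERFLOW (fail)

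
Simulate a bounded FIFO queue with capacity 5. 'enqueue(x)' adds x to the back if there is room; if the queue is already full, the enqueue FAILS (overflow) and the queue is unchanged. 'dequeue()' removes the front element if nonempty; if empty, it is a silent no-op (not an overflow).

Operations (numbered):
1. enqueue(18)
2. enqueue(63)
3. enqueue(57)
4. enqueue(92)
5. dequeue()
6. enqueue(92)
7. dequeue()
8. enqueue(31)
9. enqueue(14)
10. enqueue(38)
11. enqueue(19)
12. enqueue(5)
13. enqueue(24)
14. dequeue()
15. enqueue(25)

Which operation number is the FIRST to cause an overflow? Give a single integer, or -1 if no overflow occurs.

1. enqueue(18): size=1
2. enqueue(63): size=2
3. enqueue(57): size=3
4. enqueue(92): size=4
5. dequeue(): size=3
6. enqueue(92): size=4
7. dequeue(): size=3
8. enqueue(31): size=4
9. enqueue(14): size=5
10. enqueue(38): size=5=cap → OVERFLOW (fail)
11. enqueue(19): size=5=cap → OVERFLOW (fail)
12. enqueue(5): size=5=cap → OVERFLOW (fail)
13. enqueue(24): size=5=cap → OVERFLOW (fail)
14. dequeue(): size=4
15. enqueue(25): size=5

Answer: 10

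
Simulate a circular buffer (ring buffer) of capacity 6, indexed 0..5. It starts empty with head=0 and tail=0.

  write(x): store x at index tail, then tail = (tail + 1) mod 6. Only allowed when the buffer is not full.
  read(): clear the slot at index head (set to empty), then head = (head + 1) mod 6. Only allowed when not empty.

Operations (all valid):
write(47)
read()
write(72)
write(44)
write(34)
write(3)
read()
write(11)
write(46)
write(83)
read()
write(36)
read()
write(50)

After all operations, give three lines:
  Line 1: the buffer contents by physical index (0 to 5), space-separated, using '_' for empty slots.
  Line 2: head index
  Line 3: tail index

Answer: 46 83 36 50 3 11
4
4

Derivation:
write(47): buf=[47 _ _ _ _ _], head=0, tail=1, size=1
read(): buf=[_ _ _ _ _ _], head=1, tail=1, size=0
write(72): buf=[_ 72 _ _ _ _], head=1, tail=2, size=1
write(44): buf=[_ 72 44 _ _ _], head=1, tail=3, size=2
write(34): buf=[_ 72 44 34 _ _], head=1, tail=4, size=3
write(3): buf=[_ 72 44 34 3 _], head=1, tail=5, size=4
read(): buf=[_ _ 44 34 3 _], head=2, tail=5, size=3
write(11): buf=[_ _ 44 34 3 11], head=2, tail=0, size=4
write(46): buf=[46 _ 44 34 3 11], head=2, tail=1, size=5
write(83): buf=[46 83 44 34 3 11], head=2, tail=2, size=6
read(): buf=[46 83 _ 34 3 11], head=3, tail=2, size=5
write(36): buf=[46 83 36 34 3 11], head=3, tail=3, size=6
read(): buf=[46 83 36 _ 3 11], head=4, tail=3, size=5
write(50): buf=[46 83 36 50 3 11], head=4, tail=4, size=6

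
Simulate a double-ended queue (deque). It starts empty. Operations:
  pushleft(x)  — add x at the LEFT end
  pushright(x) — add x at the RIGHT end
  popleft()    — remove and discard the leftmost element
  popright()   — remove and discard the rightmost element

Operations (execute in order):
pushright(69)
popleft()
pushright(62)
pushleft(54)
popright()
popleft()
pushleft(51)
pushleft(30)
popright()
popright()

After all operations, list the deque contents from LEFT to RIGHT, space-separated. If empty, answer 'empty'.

Answer: empty

Derivation:
pushright(69): [69]
popleft(): []
pushright(62): [62]
pushleft(54): [54, 62]
popright(): [54]
popleft(): []
pushleft(51): [51]
pushleft(30): [30, 51]
popright(): [30]
popright(): []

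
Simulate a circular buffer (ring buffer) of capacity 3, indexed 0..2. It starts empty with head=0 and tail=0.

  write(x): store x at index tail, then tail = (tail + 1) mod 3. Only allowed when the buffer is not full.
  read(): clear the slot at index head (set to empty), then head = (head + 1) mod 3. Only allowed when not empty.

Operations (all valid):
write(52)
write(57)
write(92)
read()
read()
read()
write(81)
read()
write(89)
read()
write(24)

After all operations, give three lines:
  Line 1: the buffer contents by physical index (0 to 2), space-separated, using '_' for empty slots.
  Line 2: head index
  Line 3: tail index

write(52): buf=[52 _ _], head=0, tail=1, size=1
write(57): buf=[52 57 _], head=0, tail=2, size=2
write(92): buf=[52 57 92], head=0, tail=0, size=3
read(): buf=[_ 57 92], head=1, tail=0, size=2
read(): buf=[_ _ 92], head=2, tail=0, size=1
read(): buf=[_ _ _], head=0, tail=0, size=0
write(81): buf=[81 _ _], head=0, tail=1, size=1
read(): buf=[_ _ _], head=1, tail=1, size=0
write(89): buf=[_ 89 _], head=1, tail=2, size=1
read(): buf=[_ _ _], head=2, tail=2, size=0
write(24): buf=[_ _ 24], head=2, tail=0, size=1

Answer: _ _ 24
2
0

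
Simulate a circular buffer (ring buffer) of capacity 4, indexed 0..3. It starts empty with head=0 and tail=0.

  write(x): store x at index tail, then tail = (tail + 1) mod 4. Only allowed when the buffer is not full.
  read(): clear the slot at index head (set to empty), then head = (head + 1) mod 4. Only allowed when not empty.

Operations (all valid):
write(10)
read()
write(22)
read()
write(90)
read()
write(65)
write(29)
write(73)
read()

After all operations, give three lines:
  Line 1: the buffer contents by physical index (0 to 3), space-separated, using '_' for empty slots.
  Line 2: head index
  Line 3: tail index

write(10): buf=[10 _ _ _], head=0, tail=1, size=1
read(): buf=[_ _ _ _], head=1, tail=1, size=0
write(22): buf=[_ 22 _ _], head=1, tail=2, size=1
read(): buf=[_ _ _ _], head=2, tail=2, size=0
write(90): buf=[_ _ 90 _], head=2, tail=3, size=1
read(): buf=[_ _ _ _], head=3, tail=3, size=0
write(65): buf=[_ _ _ 65], head=3, tail=0, size=1
write(29): buf=[29 _ _ 65], head=3, tail=1, size=2
write(73): buf=[29 73 _ 65], head=3, tail=2, size=3
read(): buf=[29 73 _ _], head=0, tail=2, size=2

Answer: 29 73 _ _
0
2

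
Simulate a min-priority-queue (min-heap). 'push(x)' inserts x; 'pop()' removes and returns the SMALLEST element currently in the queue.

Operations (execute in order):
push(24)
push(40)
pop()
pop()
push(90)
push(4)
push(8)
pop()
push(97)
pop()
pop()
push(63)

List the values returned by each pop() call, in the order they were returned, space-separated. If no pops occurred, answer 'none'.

push(24): heap contents = [24]
push(40): heap contents = [24, 40]
pop() → 24: heap contents = [40]
pop() → 40: heap contents = []
push(90): heap contents = [90]
push(4): heap contents = [4, 90]
push(8): heap contents = [4, 8, 90]
pop() → 4: heap contents = [8, 90]
push(97): heap contents = [8, 90, 97]
pop() → 8: heap contents = [90, 97]
pop() → 90: heap contents = [97]
push(63): heap contents = [63, 97]

Answer: 24 40 4 8 90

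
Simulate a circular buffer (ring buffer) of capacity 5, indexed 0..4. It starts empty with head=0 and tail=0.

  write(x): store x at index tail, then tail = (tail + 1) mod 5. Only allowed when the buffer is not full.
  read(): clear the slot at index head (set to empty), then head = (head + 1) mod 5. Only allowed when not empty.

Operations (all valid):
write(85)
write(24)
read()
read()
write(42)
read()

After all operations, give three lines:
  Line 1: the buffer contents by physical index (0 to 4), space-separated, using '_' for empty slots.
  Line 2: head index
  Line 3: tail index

Answer: _ _ _ _ _
3
3

Derivation:
write(85): buf=[85 _ _ _ _], head=0, tail=1, size=1
write(24): buf=[85 24 _ _ _], head=0, tail=2, size=2
read(): buf=[_ 24 _ _ _], head=1, tail=2, size=1
read(): buf=[_ _ _ _ _], head=2, tail=2, size=0
write(42): buf=[_ _ 42 _ _], head=2, tail=3, size=1
read(): buf=[_ _ _ _ _], head=3, tail=3, size=0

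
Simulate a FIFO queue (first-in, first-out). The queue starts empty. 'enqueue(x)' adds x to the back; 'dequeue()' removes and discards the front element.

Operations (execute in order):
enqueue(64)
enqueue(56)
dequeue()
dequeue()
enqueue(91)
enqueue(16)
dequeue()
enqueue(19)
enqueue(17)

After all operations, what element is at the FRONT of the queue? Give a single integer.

enqueue(64): queue = [64]
enqueue(56): queue = [64, 56]
dequeue(): queue = [56]
dequeue(): queue = []
enqueue(91): queue = [91]
enqueue(16): queue = [91, 16]
dequeue(): queue = [16]
enqueue(19): queue = [16, 19]
enqueue(17): queue = [16, 19, 17]

Answer: 16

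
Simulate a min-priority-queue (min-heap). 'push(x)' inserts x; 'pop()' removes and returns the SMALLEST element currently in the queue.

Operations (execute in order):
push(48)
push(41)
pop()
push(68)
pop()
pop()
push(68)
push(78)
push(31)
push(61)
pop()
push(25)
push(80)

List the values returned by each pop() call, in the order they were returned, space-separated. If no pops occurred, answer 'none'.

Answer: 41 48 68 31

Derivation:
push(48): heap contents = [48]
push(41): heap contents = [41, 48]
pop() → 41: heap contents = [48]
push(68): heap contents = [48, 68]
pop() → 48: heap contents = [68]
pop() → 68: heap contents = []
push(68): heap contents = [68]
push(78): heap contents = [68, 78]
push(31): heap contents = [31, 68, 78]
push(61): heap contents = [31, 61, 68, 78]
pop() → 31: heap contents = [61, 68, 78]
push(25): heap contents = [25, 61, 68, 78]
push(80): heap contents = [25, 61, 68, 78, 80]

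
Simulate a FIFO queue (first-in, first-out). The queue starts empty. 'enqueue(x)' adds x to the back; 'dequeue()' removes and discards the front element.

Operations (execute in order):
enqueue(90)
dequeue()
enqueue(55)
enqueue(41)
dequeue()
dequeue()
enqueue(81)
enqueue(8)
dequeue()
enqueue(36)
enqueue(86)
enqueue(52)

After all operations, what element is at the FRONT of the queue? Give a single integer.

Answer: 8

Derivation:
enqueue(90): queue = [90]
dequeue(): queue = []
enqueue(55): queue = [55]
enqueue(41): queue = [55, 41]
dequeue(): queue = [41]
dequeue(): queue = []
enqueue(81): queue = [81]
enqueue(8): queue = [81, 8]
dequeue(): queue = [8]
enqueue(36): queue = [8, 36]
enqueue(86): queue = [8, 36, 86]
enqueue(52): queue = [8, 36, 86, 52]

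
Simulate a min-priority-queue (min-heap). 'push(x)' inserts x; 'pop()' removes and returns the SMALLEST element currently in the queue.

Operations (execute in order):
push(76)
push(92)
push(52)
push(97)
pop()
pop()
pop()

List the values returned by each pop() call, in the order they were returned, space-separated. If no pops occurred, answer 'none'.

Answer: 52 76 92

Derivation:
push(76): heap contents = [76]
push(92): heap contents = [76, 92]
push(52): heap contents = [52, 76, 92]
push(97): heap contents = [52, 76, 92, 97]
pop() → 52: heap contents = [76, 92, 97]
pop() → 76: heap contents = [92, 97]
pop() → 92: heap contents = [97]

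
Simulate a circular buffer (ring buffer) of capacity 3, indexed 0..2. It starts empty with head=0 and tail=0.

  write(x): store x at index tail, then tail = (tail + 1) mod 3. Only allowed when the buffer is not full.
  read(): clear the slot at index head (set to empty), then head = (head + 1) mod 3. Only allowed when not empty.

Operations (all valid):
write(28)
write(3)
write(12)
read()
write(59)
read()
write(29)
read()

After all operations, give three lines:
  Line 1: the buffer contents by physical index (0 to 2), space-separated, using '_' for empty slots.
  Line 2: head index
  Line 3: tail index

Answer: 59 29 _
0
2

Derivation:
write(28): buf=[28 _ _], head=0, tail=1, size=1
write(3): buf=[28 3 _], head=0, tail=2, size=2
write(12): buf=[28 3 12], head=0, tail=0, size=3
read(): buf=[_ 3 12], head=1, tail=0, size=2
write(59): buf=[59 3 12], head=1, tail=1, size=3
read(): buf=[59 _ 12], head=2, tail=1, size=2
write(29): buf=[59 29 12], head=2, tail=2, size=3
read(): buf=[59 29 _], head=0, tail=2, size=2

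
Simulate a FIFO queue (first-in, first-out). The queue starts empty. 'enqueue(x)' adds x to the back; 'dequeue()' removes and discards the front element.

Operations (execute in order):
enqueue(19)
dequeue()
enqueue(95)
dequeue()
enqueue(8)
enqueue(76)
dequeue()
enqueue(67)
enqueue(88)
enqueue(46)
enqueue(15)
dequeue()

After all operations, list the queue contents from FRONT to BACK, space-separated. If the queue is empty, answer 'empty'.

Answer: 67 88 46 15

Derivation:
enqueue(19): [19]
dequeue(): []
enqueue(95): [95]
dequeue(): []
enqueue(8): [8]
enqueue(76): [8, 76]
dequeue(): [76]
enqueue(67): [76, 67]
enqueue(88): [76, 67, 88]
enqueue(46): [76, 67, 88, 46]
enqueue(15): [76, 67, 88, 46, 15]
dequeue(): [67, 88, 46, 15]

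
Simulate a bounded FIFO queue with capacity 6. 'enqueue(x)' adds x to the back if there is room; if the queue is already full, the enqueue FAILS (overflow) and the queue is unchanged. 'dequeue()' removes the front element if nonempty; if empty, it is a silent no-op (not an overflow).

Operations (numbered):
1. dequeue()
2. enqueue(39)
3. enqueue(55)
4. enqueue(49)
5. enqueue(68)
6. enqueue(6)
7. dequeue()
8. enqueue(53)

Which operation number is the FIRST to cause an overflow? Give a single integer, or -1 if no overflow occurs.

1. dequeue(): empty, no-op, size=0
2. enqueue(39): size=1
3. enqueue(55): size=2
4. enqueue(49): size=3
5. enqueue(68): size=4
6. enqueue(6): size=5
7. dequeue(): size=4
8. enqueue(53): size=5

Answer: -1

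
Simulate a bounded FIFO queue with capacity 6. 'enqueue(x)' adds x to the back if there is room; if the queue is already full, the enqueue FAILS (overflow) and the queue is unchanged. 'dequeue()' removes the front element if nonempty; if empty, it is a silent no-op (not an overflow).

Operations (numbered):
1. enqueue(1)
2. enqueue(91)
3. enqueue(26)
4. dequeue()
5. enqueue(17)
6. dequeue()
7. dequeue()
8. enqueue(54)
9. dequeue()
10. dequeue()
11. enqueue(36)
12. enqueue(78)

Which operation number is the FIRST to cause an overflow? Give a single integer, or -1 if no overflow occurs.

1. enqueue(1): size=1
2. enqueue(91): size=2
3. enqueue(26): size=3
4. dequeue(): size=2
5. enqueue(17): size=3
6. dequeue(): size=2
7. dequeue(): size=1
8. enqueue(54): size=2
9. dequeue(): size=1
10. dequeue(): size=0
11. enqueue(36): size=1
12. enqueue(78): size=2

Answer: -1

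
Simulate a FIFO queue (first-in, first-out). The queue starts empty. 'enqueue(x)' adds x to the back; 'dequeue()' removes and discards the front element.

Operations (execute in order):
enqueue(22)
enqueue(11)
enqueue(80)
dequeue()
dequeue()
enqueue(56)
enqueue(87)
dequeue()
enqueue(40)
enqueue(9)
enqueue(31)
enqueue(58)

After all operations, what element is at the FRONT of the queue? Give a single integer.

Answer: 56

Derivation:
enqueue(22): queue = [22]
enqueue(11): queue = [22, 11]
enqueue(80): queue = [22, 11, 80]
dequeue(): queue = [11, 80]
dequeue(): queue = [80]
enqueue(56): queue = [80, 56]
enqueue(87): queue = [80, 56, 87]
dequeue(): queue = [56, 87]
enqueue(40): queue = [56, 87, 40]
enqueue(9): queue = [56, 87, 40, 9]
enqueue(31): queue = [56, 87, 40, 9, 31]
enqueue(58): queue = [56, 87, 40, 9, 31, 58]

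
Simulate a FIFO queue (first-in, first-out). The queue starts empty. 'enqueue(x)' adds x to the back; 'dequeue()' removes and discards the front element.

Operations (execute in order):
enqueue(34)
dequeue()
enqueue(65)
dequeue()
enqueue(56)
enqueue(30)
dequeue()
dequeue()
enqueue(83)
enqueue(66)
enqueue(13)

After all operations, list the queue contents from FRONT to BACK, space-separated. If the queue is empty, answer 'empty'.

Answer: 83 66 13

Derivation:
enqueue(34): [34]
dequeue(): []
enqueue(65): [65]
dequeue(): []
enqueue(56): [56]
enqueue(30): [56, 30]
dequeue(): [30]
dequeue(): []
enqueue(83): [83]
enqueue(66): [83, 66]
enqueue(13): [83, 66, 13]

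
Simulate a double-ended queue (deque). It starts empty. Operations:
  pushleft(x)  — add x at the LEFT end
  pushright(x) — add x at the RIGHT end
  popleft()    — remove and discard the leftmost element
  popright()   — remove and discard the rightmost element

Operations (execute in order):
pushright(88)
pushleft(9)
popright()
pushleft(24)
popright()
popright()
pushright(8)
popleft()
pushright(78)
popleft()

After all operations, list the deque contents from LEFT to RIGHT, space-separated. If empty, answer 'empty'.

Answer: empty

Derivation:
pushright(88): [88]
pushleft(9): [9, 88]
popright(): [9]
pushleft(24): [24, 9]
popright(): [24]
popright(): []
pushright(8): [8]
popleft(): []
pushright(78): [78]
popleft(): []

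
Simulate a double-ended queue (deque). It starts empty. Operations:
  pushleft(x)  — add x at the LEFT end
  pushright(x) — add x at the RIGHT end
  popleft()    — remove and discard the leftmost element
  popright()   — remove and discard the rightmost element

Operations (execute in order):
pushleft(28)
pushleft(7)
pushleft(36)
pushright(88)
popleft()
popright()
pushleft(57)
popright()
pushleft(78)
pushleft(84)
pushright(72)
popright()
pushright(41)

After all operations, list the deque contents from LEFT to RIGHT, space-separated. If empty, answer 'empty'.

pushleft(28): [28]
pushleft(7): [7, 28]
pushleft(36): [36, 7, 28]
pushright(88): [36, 7, 28, 88]
popleft(): [7, 28, 88]
popright(): [7, 28]
pushleft(57): [57, 7, 28]
popright(): [57, 7]
pushleft(78): [78, 57, 7]
pushleft(84): [84, 78, 57, 7]
pushright(72): [84, 78, 57, 7, 72]
popright(): [84, 78, 57, 7]
pushright(41): [84, 78, 57, 7, 41]

Answer: 84 78 57 7 41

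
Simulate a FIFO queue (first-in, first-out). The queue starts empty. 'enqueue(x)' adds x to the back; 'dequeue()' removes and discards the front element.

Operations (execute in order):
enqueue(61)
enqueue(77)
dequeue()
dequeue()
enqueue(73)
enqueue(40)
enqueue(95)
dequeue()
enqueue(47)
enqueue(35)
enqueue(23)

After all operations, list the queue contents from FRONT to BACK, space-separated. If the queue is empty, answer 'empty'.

Answer: 40 95 47 35 23

Derivation:
enqueue(61): [61]
enqueue(77): [61, 77]
dequeue(): [77]
dequeue(): []
enqueue(73): [73]
enqueue(40): [73, 40]
enqueue(95): [73, 40, 95]
dequeue(): [40, 95]
enqueue(47): [40, 95, 47]
enqueue(35): [40, 95, 47, 35]
enqueue(23): [40, 95, 47, 35, 23]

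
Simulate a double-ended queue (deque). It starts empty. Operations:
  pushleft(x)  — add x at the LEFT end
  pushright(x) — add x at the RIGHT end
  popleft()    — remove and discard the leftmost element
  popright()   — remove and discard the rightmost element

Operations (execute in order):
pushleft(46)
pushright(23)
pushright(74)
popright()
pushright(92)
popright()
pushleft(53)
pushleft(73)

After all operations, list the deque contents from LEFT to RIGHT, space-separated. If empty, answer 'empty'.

pushleft(46): [46]
pushright(23): [46, 23]
pushright(74): [46, 23, 74]
popright(): [46, 23]
pushright(92): [46, 23, 92]
popright(): [46, 23]
pushleft(53): [53, 46, 23]
pushleft(73): [73, 53, 46, 23]

Answer: 73 53 46 23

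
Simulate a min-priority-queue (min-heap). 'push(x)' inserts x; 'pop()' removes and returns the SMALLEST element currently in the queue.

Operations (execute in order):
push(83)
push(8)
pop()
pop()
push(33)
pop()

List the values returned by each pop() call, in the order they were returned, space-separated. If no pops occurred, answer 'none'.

push(83): heap contents = [83]
push(8): heap contents = [8, 83]
pop() → 8: heap contents = [83]
pop() → 83: heap contents = []
push(33): heap contents = [33]
pop() → 33: heap contents = []

Answer: 8 83 33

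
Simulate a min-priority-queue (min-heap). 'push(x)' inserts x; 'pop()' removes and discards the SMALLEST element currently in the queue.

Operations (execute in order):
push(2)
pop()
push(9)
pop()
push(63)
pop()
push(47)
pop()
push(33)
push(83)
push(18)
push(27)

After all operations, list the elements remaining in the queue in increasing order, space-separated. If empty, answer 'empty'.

push(2): heap contents = [2]
pop() → 2: heap contents = []
push(9): heap contents = [9]
pop() → 9: heap contents = []
push(63): heap contents = [63]
pop() → 63: heap contents = []
push(47): heap contents = [47]
pop() → 47: heap contents = []
push(33): heap contents = [33]
push(83): heap contents = [33, 83]
push(18): heap contents = [18, 33, 83]
push(27): heap contents = [18, 27, 33, 83]

Answer: 18 27 33 83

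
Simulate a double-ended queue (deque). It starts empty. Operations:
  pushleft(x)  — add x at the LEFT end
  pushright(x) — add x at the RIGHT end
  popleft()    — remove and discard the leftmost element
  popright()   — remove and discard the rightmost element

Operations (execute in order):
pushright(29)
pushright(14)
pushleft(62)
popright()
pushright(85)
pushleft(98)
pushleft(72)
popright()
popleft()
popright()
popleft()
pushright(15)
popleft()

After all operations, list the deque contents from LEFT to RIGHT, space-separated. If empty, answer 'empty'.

Answer: 15

Derivation:
pushright(29): [29]
pushright(14): [29, 14]
pushleft(62): [62, 29, 14]
popright(): [62, 29]
pushright(85): [62, 29, 85]
pushleft(98): [98, 62, 29, 85]
pushleft(72): [72, 98, 62, 29, 85]
popright(): [72, 98, 62, 29]
popleft(): [98, 62, 29]
popright(): [98, 62]
popleft(): [62]
pushright(15): [62, 15]
popleft(): [15]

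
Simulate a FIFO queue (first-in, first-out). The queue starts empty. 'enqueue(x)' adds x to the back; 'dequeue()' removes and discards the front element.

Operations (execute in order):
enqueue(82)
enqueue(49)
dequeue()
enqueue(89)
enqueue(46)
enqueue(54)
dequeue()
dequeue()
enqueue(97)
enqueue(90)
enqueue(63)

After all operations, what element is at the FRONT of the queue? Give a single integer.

enqueue(82): queue = [82]
enqueue(49): queue = [82, 49]
dequeue(): queue = [49]
enqueue(89): queue = [49, 89]
enqueue(46): queue = [49, 89, 46]
enqueue(54): queue = [49, 89, 46, 54]
dequeue(): queue = [89, 46, 54]
dequeue(): queue = [46, 54]
enqueue(97): queue = [46, 54, 97]
enqueue(90): queue = [46, 54, 97, 90]
enqueue(63): queue = [46, 54, 97, 90, 63]

Answer: 46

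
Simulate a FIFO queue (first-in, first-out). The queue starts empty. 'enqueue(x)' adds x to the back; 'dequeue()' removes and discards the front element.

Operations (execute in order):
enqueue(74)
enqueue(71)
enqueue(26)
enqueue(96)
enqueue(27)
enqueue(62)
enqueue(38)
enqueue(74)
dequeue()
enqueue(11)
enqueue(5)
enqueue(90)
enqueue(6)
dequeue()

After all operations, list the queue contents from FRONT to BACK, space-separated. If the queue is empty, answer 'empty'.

enqueue(74): [74]
enqueue(71): [74, 71]
enqueue(26): [74, 71, 26]
enqueue(96): [74, 71, 26, 96]
enqueue(27): [74, 71, 26, 96, 27]
enqueue(62): [74, 71, 26, 96, 27, 62]
enqueue(38): [74, 71, 26, 96, 27, 62, 38]
enqueue(74): [74, 71, 26, 96, 27, 62, 38, 74]
dequeue(): [71, 26, 96, 27, 62, 38, 74]
enqueue(11): [71, 26, 96, 27, 62, 38, 74, 11]
enqueue(5): [71, 26, 96, 27, 62, 38, 74, 11, 5]
enqueue(90): [71, 26, 96, 27, 62, 38, 74, 11, 5, 90]
enqueue(6): [71, 26, 96, 27, 62, 38, 74, 11, 5, 90, 6]
dequeue(): [26, 96, 27, 62, 38, 74, 11, 5, 90, 6]

Answer: 26 96 27 62 38 74 11 5 90 6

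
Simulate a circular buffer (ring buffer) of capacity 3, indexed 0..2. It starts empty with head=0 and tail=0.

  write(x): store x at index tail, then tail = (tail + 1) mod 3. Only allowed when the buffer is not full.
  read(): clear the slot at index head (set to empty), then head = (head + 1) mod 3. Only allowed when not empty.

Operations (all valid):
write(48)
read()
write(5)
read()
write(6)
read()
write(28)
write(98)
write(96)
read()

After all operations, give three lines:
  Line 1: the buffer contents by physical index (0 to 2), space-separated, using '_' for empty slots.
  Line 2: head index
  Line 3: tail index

Answer: _ 98 96
1
0

Derivation:
write(48): buf=[48 _ _], head=0, tail=1, size=1
read(): buf=[_ _ _], head=1, tail=1, size=0
write(5): buf=[_ 5 _], head=1, tail=2, size=1
read(): buf=[_ _ _], head=2, tail=2, size=0
write(6): buf=[_ _ 6], head=2, tail=0, size=1
read(): buf=[_ _ _], head=0, tail=0, size=0
write(28): buf=[28 _ _], head=0, tail=1, size=1
write(98): buf=[28 98 _], head=0, tail=2, size=2
write(96): buf=[28 98 96], head=0, tail=0, size=3
read(): buf=[_ 98 96], head=1, tail=0, size=2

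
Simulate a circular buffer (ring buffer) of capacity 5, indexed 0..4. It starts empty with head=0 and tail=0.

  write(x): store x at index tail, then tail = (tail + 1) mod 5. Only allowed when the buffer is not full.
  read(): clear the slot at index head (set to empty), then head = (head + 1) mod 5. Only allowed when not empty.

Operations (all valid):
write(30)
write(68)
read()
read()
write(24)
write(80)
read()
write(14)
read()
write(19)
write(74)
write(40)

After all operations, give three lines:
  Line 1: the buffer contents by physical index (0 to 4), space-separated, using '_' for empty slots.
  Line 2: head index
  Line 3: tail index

Answer: 19 74 40 _ 14
4
3

Derivation:
write(30): buf=[30 _ _ _ _], head=0, tail=1, size=1
write(68): buf=[30 68 _ _ _], head=0, tail=2, size=2
read(): buf=[_ 68 _ _ _], head=1, tail=2, size=1
read(): buf=[_ _ _ _ _], head=2, tail=2, size=0
write(24): buf=[_ _ 24 _ _], head=2, tail=3, size=1
write(80): buf=[_ _ 24 80 _], head=2, tail=4, size=2
read(): buf=[_ _ _ 80 _], head=3, tail=4, size=1
write(14): buf=[_ _ _ 80 14], head=3, tail=0, size=2
read(): buf=[_ _ _ _ 14], head=4, tail=0, size=1
write(19): buf=[19 _ _ _ 14], head=4, tail=1, size=2
write(74): buf=[19 74 _ _ 14], head=4, tail=2, size=3
write(40): buf=[19 74 40 _ 14], head=4, tail=3, size=4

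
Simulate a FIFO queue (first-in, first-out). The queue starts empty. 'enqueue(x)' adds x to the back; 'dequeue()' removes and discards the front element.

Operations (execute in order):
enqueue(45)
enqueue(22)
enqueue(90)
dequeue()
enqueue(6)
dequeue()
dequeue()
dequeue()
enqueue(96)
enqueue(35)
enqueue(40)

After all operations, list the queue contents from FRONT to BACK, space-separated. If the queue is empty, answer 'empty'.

enqueue(45): [45]
enqueue(22): [45, 22]
enqueue(90): [45, 22, 90]
dequeue(): [22, 90]
enqueue(6): [22, 90, 6]
dequeue(): [90, 6]
dequeue(): [6]
dequeue(): []
enqueue(96): [96]
enqueue(35): [96, 35]
enqueue(40): [96, 35, 40]

Answer: 96 35 40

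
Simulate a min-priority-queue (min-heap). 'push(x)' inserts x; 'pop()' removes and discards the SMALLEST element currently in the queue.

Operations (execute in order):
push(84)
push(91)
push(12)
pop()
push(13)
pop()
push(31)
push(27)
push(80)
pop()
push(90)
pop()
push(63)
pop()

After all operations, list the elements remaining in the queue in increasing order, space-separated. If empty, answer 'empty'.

push(84): heap contents = [84]
push(91): heap contents = [84, 91]
push(12): heap contents = [12, 84, 91]
pop() → 12: heap contents = [84, 91]
push(13): heap contents = [13, 84, 91]
pop() → 13: heap contents = [84, 91]
push(31): heap contents = [31, 84, 91]
push(27): heap contents = [27, 31, 84, 91]
push(80): heap contents = [27, 31, 80, 84, 91]
pop() → 27: heap contents = [31, 80, 84, 91]
push(90): heap contents = [31, 80, 84, 90, 91]
pop() → 31: heap contents = [80, 84, 90, 91]
push(63): heap contents = [63, 80, 84, 90, 91]
pop() → 63: heap contents = [80, 84, 90, 91]

Answer: 80 84 90 91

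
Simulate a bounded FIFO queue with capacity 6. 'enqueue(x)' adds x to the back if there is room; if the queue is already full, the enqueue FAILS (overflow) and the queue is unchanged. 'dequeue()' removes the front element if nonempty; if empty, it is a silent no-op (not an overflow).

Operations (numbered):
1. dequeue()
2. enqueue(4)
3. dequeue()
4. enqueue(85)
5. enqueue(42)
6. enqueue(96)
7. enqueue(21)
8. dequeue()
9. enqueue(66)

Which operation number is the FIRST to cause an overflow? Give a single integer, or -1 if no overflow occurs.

Answer: -1

Derivation:
1. dequeue(): empty, no-op, size=0
2. enqueue(4): size=1
3. dequeue(): size=0
4. enqueue(85): size=1
5. enqueue(42): size=2
6. enqueue(96): size=3
7. enqueue(21): size=4
8. dequeue(): size=3
9. enqueue(66): size=4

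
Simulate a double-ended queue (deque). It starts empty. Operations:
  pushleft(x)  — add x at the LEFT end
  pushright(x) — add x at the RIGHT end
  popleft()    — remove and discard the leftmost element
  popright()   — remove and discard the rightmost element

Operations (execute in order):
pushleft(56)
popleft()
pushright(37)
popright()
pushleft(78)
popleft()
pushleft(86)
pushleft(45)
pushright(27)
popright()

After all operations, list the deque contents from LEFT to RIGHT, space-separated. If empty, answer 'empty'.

pushleft(56): [56]
popleft(): []
pushright(37): [37]
popright(): []
pushleft(78): [78]
popleft(): []
pushleft(86): [86]
pushleft(45): [45, 86]
pushright(27): [45, 86, 27]
popright(): [45, 86]

Answer: 45 86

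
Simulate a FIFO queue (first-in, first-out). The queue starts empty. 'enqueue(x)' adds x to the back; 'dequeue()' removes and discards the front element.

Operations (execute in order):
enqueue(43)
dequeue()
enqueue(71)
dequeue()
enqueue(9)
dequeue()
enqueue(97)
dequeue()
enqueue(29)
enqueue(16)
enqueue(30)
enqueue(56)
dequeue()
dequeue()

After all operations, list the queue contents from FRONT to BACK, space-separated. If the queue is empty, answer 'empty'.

Answer: 30 56

Derivation:
enqueue(43): [43]
dequeue(): []
enqueue(71): [71]
dequeue(): []
enqueue(9): [9]
dequeue(): []
enqueue(97): [97]
dequeue(): []
enqueue(29): [29]
enqueue(16): [29, 16]
enqueue(30): [29, 16, 30]
enqueue(56): [29, 16, 30, 56]
dequeue(): [16, 30, 56]
dequeue(): [30, 56]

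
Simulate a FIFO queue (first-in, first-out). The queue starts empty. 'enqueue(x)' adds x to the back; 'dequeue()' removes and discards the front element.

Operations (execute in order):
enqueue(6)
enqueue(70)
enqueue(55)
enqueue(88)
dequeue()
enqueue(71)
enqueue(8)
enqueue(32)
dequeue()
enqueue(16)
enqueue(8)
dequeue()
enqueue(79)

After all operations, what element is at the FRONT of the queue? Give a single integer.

enqueue(6): queue = [6]
enqueue(70): queue = [6, 70]
enqueue(55): queue = [6, 70, 55]
enqueue(88): queue = [6, 70, 55, 88]
dequeue(): queue = [70, 55, 88]
enqueue(71): queue = [70, 55, 88, 71]
enqueue(8): queue = [70, 55, 88, 71, 8]
enqueue(32): queue = [70, 55, 88, 71, 8, 32]
dequeue(): queue = [55, 88, 71, 8, 32]
enqueue(16): queue = [55, 88, 71, 8, 32, 16]
enqueue(8): queue = [55, 88, 71, 8, 32, 16, 8]
dequeue(): queue = [88, 71, 8, 32, 16, 8]
enqueue(79): queue = [88, 71, 8, 32, 16, 8, 79]

Answer: 88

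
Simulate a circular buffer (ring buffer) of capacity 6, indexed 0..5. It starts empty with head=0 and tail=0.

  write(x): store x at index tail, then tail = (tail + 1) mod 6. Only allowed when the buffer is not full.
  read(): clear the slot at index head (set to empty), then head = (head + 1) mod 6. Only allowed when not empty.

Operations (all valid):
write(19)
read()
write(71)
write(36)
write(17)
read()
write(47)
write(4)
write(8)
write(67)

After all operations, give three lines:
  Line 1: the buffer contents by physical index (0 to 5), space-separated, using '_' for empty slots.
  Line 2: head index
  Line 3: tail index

write(19): buf=[19 _ _ _ _ _], head=0, tail=1, size=1
read(): buf=[_ _ _ _ _ _], head=1, tail=1, size=0
write(71): buf=[_ 71 _ _ _ _], head=1, tail=2, size=1
write(36): buf=[_ 71 36 _ _ _], head=1, tail=3, size=2
write(17): buf=[_ 71 36 17 _ _], head=1, tail=4, size=3
read(): buf=[_ _ 36 17 _ _], head=2, tail=4, size=2
write(47): buf=[_ _ 36 17 47 _], head=2, tail=5, size=3
write(4): buf=[_ _ 36 17 47 4], head=2, tail=0, size=4
write(8): buf=[8 _ 36 17 47 4], head=2, tail=1, size=5
write(67): buf=[8 67 36 17 47 4], head=2, tail=2, size=6

Answer: 8 67 36 17 47 4
2
2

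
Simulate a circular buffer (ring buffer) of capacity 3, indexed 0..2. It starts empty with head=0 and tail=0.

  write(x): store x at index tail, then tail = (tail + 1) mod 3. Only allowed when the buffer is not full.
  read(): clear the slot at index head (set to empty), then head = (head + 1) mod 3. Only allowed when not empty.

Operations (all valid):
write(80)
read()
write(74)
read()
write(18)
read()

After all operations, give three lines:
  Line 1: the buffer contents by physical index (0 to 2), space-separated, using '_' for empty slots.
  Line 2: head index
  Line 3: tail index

write(80): buf=[80 _ _], head=0, tail=1, size=1
read(): buf=[_ _ _], head=1, tail=1, size=0
write(74): buf=[_ 74 _], head=1, tail=2, size=1
read(): buf=[_ _ _], head=2, tail=2, size=0
write(18): buf=[_ _ 18], head=2, tail=0, size=1
read(): buf=[_ _ _], head=0, tail=0, size=0

Answer: _ _ _
0
0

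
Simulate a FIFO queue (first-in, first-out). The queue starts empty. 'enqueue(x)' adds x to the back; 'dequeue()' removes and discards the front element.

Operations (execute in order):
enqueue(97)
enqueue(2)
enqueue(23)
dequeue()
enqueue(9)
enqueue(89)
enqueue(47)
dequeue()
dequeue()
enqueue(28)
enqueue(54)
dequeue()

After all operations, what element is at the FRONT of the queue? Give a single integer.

enqueue(97): queue = [97]
enqueue(2): queue = [97, 2]
enqueue(23): queue = [97, 2, 23]
dequeue(): queue = [2, 23]
enqueue(9): queue = [2, 23, 9]
enqueue(89): queue = [2, 23, 9, 89]
enqueue(47): queue = [2, 23, 9, 89, 47]
dequeue(): queue = [23, 9, 89, 47]
dequeue(): queue = [9, 89, 47]
enqueue(28): queue = [9, 89, 47, 28]
enqueue(54): queue = [9, 89, 47, 28, 54]
dequeue(): queue = [89, 47, 28, 54]

Answer: 89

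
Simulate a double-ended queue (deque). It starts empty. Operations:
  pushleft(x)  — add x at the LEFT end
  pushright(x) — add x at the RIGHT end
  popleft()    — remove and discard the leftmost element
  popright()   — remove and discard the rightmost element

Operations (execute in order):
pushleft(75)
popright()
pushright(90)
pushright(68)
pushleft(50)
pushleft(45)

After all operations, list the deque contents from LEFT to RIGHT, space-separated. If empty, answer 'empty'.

Answer: 45 50 90 68

Derivation:
pushleft(75): [75]
popright(): []
pushright(90): [90]
pushright(68): [90, 68]
pushleft(50): [50, 90, 68]
pushleft(45): [45, 50, 90, 68]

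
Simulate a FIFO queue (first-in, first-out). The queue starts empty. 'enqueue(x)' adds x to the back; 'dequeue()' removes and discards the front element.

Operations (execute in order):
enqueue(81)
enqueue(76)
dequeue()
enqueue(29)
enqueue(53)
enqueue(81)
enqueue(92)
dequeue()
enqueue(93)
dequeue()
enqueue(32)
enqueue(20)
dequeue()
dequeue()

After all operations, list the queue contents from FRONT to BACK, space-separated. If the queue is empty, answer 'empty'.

Answer: 92 93 32 20

Derivation:
enqueue(81): [81]
enqueue(76): [81, 76]
dequeue(): [76]
enqueue(29): [76, 29]
enqueue(53): [76, 29, 53]
enqueue(81): [76, 29, 53, 81]
enqueue(92): [76, 29, 53, 81, 92]
dequeue(): [29, 53, 81, 92]
enqueue(93): [29, 53, 81, 92, 93]
dequeue(): [53, 81, 92, 93]
enqueue(32): [53, 81, 92, 93, 32]
enqueue(20): [53, 81, 92, 93, 32, 20]
dequeue(): [81, 92, 93, 32, 20]
dequeue(): [92, 93, 32, 20]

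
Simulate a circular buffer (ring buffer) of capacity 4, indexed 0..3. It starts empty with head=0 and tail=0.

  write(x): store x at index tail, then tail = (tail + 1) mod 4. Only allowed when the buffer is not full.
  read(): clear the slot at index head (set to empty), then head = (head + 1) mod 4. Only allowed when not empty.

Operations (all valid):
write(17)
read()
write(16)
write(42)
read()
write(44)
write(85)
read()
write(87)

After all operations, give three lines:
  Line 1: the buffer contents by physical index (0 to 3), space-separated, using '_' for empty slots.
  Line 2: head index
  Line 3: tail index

Answer: 85 87 _ 44
3
2

Derivation:
write(17): buf=[17 _ _ _], head=0, tail=1, size=1
read(): buf=[_ _ _ _], head=1, tail=1, size=0
write(16): buf=[_ 16 _ _], head=1, tail=2, size=1
write(42): buf=[_ 16 42 _], head=1, tail=3, size=2
read(): buf=[_ _ 42 _], head=2, tail=3, size=1
write(44): buf=[_ _ 42 44], head=2, tail=0, size=2
write(85): buf=[85 _ 42 44], head=2, tail=1, size=3
read(): buf=[85 _ _ 44], head=3, tail=1, size=2
write(87): buf=[85 87 _ 44], head=3, tail=2, size=3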